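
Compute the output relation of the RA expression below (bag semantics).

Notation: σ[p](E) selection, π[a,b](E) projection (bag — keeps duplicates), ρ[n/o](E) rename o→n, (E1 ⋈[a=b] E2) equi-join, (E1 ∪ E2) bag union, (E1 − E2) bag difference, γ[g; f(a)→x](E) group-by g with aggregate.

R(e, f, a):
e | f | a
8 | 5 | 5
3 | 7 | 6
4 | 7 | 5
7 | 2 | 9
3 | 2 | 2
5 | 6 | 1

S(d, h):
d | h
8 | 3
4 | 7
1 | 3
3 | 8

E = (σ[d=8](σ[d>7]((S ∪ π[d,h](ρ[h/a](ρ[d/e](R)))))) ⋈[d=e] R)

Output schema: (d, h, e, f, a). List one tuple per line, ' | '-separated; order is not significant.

Per-node cardinality:
  S → 4
  R → 6
  ρ[d/e](R) → 6
  ρ[h/a](ρ[d/e](R)) → 6
  π[d,h](ρ[h/a](ρ[d/e](R))) → 6
  (S ∪ π[d,h](ρ[h/a](ρ[d/e](R)))) → 10
  σ[d>7]((S ∪ π[d,h](ρ[h/a](ρ[d/e](R))))) → 2
  σ[d=8](σ[d>7]((S ∪ π[d,h](ρ[h/a](ρ[d/e](R)))))) → 2
  R → 6
  (σ[d=8](σ[d>7]((S ∪ π[d,h](ρ[h/a](ρ[d/e](R)))))) ⋈[d=e] R) → 2

== RESULT ==
d | h | e | f | a
8 | 3 | 8 | 5 | 5
8 | 5 | 8 | 5 | 5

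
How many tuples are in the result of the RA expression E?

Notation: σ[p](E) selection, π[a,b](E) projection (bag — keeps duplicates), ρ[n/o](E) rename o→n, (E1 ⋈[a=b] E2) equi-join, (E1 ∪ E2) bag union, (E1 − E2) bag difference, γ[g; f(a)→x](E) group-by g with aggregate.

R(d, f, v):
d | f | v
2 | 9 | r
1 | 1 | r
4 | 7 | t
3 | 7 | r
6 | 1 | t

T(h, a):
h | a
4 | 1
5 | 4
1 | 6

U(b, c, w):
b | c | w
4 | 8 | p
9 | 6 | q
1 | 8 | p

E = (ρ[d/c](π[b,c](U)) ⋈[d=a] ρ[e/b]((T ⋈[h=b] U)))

Subexpression sizes:
  U → 3
  π[b,c](U) → 3
  ρ[d/c](π[b,c](U)) → 3
  T → 3
  U → 3
  (T ⋈[h=b] U) → 2
  ρ[e/b]((T ⋈[h=b] U)) → 2
  (ρ[d/c](π[b,c](U)) ⋈[d=a] ρ[e/b]((T ⋈[h=b] U))) → 1

|E| = 1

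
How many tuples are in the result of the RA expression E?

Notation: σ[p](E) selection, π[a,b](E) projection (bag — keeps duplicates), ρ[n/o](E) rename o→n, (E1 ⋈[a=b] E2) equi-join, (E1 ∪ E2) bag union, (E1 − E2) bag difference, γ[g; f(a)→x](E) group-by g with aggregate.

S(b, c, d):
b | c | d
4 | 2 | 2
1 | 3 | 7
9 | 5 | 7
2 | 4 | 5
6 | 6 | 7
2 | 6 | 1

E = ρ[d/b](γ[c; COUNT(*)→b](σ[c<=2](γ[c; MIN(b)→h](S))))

Stepwise |·|:
  S → 6
  γ[c; MIN(b)→h](S) → 5
  σ[c<=2](γ[c; MIN(b)→h](S)) → 1
  γ[c; COUNT(*)→b](σ[c<=2](γ[c; MIN(b)→h](S))) → 1
  ρ[d/b](γ[c; COUNT(*)→b](σ[c<=2](γ[c; MIN(b)→h](S)))) → 1

|E| = 1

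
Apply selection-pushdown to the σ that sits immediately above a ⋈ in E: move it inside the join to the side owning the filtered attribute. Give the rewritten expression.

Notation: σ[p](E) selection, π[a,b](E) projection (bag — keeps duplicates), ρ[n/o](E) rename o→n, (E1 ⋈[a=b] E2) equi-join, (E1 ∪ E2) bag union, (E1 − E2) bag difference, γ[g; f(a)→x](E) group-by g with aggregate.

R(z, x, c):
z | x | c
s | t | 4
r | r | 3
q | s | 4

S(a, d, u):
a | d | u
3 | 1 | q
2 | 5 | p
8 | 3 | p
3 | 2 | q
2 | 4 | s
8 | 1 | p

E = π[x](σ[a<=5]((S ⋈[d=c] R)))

σ filters on a, owned by the left side.
E' = π[x]((σ[a<=5](S) ⋈[d=c] R))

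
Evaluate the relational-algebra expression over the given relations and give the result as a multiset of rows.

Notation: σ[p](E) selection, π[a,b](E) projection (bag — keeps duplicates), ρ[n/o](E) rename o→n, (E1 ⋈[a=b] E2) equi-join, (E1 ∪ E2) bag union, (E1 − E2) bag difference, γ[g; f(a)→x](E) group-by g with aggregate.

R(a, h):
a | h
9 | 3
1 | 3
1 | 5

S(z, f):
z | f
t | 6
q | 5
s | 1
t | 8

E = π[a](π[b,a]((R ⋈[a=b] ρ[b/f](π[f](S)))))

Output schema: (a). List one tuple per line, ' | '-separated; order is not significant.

Stepwise |·|:
  R → 3
  S → 4
  π[f](S) → 4
  ρ[b/f](π[f](S)) → 4
  (R ⋈[a=b] ρ[b/f](π[f](S))) → 2
  π[b,a]((R ⋈[a=b] ρ[b/f](π[f](S)))) → 2
  π[a](π[b,a]((R ⋈[a=b] ρ[b/f](π[f](S))))) → 2

== RESULT ==
a
1
1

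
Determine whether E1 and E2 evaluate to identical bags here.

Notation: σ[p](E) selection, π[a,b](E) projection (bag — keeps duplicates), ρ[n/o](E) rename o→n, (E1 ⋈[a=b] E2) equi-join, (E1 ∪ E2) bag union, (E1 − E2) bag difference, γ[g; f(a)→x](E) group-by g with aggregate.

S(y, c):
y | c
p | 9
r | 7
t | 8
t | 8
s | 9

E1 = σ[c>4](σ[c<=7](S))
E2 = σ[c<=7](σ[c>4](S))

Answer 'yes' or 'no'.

E1 per-node cardinality:
  S → 5
  σ[c<=7](S) → 1
  σ[c>4](σ[c<=7](S)) → 1
E2 per-node cardinality:
  S → 5
  σ[c>4](S) → 5
  σ[c<=7](σ[c>4](S)) → 1

E1 and E2 produce the same multiset:
y | c
r | 7

yes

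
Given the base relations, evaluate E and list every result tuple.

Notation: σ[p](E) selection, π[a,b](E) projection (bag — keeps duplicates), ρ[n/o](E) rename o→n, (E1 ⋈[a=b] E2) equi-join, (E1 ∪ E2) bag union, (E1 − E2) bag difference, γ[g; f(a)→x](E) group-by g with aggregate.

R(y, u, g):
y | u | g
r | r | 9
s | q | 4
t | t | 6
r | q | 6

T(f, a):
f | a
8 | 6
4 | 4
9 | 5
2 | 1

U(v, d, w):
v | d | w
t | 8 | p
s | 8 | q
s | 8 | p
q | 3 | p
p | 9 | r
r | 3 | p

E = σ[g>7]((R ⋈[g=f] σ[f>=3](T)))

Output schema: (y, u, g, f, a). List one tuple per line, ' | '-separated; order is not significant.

Per-node cardinality:
  R → 4
  T → 4
  σ[f>=3](T) → 3
  (R ⋈[g=f] σ[f>=3](T)) → 2
  σ[g>7]((R ⋈[g=f] σ[f>=3](T))) → 1

== RESULT ==
y | u | g | f | a
r | r | 9 | 9 | 5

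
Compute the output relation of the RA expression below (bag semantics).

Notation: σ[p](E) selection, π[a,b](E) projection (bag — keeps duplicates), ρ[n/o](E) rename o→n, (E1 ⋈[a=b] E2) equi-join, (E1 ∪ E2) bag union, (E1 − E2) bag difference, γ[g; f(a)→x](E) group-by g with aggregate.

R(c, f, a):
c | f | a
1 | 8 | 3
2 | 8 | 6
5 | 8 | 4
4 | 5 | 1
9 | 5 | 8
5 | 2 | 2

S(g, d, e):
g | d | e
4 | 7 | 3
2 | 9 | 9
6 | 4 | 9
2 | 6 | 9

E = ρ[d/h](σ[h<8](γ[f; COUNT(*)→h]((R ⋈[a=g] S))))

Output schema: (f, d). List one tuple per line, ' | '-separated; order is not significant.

Stepwise |·|:
  R → 6
  S → 4
  (R ⋈[a=g] S) → 4
  γ[f; COUNT(*)→h]((R ⋈[a=g] S)) → 2
  σ[h<8](γ[f; COUNT(*)→h]((R ⋈[a=g] S))) → 2
  ρ[d/h](σ[h<8](γ[f; COUNT(*)→h]((R ⋈[a=g] S)))) → 2

== RESULT ==
f | d
2 | 2
8 | 2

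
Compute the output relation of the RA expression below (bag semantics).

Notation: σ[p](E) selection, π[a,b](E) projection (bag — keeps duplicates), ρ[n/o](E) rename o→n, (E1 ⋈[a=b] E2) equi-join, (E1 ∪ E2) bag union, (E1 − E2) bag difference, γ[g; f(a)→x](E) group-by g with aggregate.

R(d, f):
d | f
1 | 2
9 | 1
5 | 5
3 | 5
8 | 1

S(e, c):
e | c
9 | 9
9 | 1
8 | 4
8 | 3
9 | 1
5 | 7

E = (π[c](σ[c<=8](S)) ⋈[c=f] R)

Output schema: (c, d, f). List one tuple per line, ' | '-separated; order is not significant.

Subexpression sizes:
  S → 6
  σ[c<=8](S) → 5
  π[c](σ[c<=8](S)) → 5
  R → 5
  (π[c](σ[c<=8](S)) ⋈[c=f] R) → 4

== RESULT ==
c | d | f
1 | 8 | 1
1 | 8 | 1
1 | 9 | 1
1 | 9 | 1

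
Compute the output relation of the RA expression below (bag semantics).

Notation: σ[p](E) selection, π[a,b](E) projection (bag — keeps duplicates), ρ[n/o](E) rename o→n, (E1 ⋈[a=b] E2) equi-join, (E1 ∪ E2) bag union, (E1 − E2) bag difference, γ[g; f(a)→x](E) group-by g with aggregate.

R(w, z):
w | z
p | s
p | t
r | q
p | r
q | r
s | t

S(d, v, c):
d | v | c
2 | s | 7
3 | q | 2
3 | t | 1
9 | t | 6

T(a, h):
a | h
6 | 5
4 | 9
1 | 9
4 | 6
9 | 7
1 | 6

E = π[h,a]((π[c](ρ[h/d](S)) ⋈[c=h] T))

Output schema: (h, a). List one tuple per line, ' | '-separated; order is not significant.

Per-node cardinality:
  S → 4
  ρ[h/d](S) → 4
  π[c](ρ[h/d](S)) → 4
  T → 6
  (π[c](ρ[h/d](S)) ⋈[c=h] T) → 3
  π[h,a]((π[c](ρ[h/d](S)) ⋈[c=h] T)) → 3

== RESULT ==
h | a
6 | 1
6 | 4
7 | 9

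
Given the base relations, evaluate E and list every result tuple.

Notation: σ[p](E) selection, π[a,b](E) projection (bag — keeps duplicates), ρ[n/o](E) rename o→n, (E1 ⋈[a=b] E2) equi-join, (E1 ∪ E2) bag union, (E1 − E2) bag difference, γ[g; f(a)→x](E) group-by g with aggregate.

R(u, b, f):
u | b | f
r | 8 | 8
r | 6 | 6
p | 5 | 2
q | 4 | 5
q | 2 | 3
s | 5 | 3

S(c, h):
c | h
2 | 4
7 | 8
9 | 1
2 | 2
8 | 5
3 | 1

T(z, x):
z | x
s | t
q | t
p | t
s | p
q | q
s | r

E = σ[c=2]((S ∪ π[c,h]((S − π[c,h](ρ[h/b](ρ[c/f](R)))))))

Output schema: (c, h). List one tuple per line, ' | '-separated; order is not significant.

Subexpression sizes:
  S → 6
  S → 6
  R → 6
  ρ[c/f](R) → 6
  ρ[h/b](ρ[c/f](R)) → 6
  π[c,h](ρ[h/b](ρ[c/f](R))) → 6
  (S − π[c,h](ρ[h/b](ρ[c/f](R)))) → 6
  π[c,h]((S − π[c,h](ρ[h/b](ρ[c/f](R))))) → 6
  (S ∪ π[c,h]((S − π[c,h](ρ[h/b](ρ[c/f](R)))))) → 12
  σ[c=2]((S ∪ π[c,h]((S − π[c,h](ρ[h/b](ρ[c/f](R))))))) → 4

== RESULT ==
c | h
2 | 2
2 | 2
2 | 4
2 | 4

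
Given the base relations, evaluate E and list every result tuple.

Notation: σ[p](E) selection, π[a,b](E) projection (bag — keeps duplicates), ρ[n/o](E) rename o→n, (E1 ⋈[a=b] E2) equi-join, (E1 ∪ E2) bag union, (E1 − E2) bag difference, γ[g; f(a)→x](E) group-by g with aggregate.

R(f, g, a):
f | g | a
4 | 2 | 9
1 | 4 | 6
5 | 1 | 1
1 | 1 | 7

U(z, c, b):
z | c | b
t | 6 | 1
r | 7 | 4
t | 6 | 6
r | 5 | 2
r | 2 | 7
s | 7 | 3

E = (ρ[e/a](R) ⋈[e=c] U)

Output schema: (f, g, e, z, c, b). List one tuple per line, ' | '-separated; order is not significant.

Per-node cardinality:
  R → 4
  ρ[e/a](R) → 4
  U → 6
  (ρ[e/a](R) ⋈[e=c] U) → 4

== RESULT ==
f | g | e | z | c | b
1 | 1 | 7 | r | 7 | 4
1 | 1 | 7 | s | 7 | 3
1 | 4 | 6 | t | 6 | 1
1 | 4 | 6 | t | 6 | 6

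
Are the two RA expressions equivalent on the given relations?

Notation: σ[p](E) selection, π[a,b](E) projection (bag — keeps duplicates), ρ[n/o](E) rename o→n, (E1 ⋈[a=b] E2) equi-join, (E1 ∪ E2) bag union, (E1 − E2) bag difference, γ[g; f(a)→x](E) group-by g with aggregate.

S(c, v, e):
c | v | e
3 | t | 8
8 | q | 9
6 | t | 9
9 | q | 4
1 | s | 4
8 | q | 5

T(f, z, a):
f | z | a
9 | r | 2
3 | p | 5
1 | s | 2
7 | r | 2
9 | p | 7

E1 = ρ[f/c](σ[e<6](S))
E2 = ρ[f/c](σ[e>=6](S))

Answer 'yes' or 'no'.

E1 per-node cardinality:
  S → 6
  σ[e<6](S) → 3
  ρ[f/c](σ[e<6](S)) → 3
E2 per-node cardinality:
  S → 6
  σ[e>=6](S) → 3
  ρ[f/c](σ[e>=6](S)) → 3

E1 result:
f | v | e
1 | s | 4
8 | q | 5
9 | q | 4
E2 result:
f | v | e
3 | t | 8
6 | t | 9
8 | q | 9
Witness: (8, 'q', 9) appears 0× in E1 but 1× in E2.

no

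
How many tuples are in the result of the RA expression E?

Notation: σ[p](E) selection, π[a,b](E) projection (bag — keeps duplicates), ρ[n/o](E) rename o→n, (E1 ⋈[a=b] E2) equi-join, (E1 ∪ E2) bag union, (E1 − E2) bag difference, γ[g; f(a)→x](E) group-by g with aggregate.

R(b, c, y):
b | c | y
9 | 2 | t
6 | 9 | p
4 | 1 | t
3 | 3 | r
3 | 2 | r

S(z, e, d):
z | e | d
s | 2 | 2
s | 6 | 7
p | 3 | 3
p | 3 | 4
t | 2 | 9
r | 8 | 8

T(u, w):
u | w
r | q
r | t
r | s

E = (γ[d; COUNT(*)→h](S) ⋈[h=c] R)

Per-node cardinality:
  S → 6
  γ[d; COUNT(*)→h](S) → 6
  R → 5
  (γ[d; COUNT(*)→h](S) ⋈[h=c] R) → 6

|E| = 6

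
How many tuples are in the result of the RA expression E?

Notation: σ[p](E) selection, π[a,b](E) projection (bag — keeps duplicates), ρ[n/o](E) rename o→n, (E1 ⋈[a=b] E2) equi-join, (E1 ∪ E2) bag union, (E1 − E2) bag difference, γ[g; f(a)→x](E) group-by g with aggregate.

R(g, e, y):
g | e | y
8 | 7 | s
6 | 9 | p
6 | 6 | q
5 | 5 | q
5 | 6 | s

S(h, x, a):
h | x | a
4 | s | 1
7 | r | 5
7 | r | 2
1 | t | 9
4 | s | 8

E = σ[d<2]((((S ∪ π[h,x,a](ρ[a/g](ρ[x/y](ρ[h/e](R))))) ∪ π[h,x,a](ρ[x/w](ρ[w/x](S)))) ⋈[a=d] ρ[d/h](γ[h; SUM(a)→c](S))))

Per-node cardinality:
  S → 5
  R → 5
  ρ[h/e](R) → 5
  ρ[x/y](ρ[h/e](R)) → 5
  ρ[a/g](ρ[x/y](ρ[h/e](R))) → 5
  π[h,x,a](ρ[a/g](ρ[x/y](ρ[h/e](R)))) → 5
  (S ∪ π[h,x,a](ρ[a/g](ρ[x/y](ρ[h/e](R))))) → 10
  S → 5
  ρ[w/x](S) → 5
  ρ[x/w](ρ[w/x](S)) → 5
  π[h,x,a](ρ[x/w](ρ[w/x](S))) → 5
  ((S ∪ π[h,x,a](ρ[a/g](ρ[x/y](ρ[h/e](R))))) ∪ π[h,x,a](ρ[x/w](ρ[w/x](S)))) → 15
  S → 5
  γ[h; SUM(a)→c](S) → 3
  ρ[d/h](γ[h; SUM(a)→c](S)) → 3
  (((S ∪ π[h,x,a](ρ[a/g](ρ[x/y](ρ[h/e](R))))) ∪ π[h,x,a](ρ[x/w](ρ[w/x](S)))) ⋈[a=d] ρ[d/h](γ[h; SUM(a)→c](S))) → 2
  σ[d<2]((((S ∪ π[h,x,a](ρ[a/g](ρ[x/y](ρ[h/e](R))))) ∪ π[h,x,a](ρ[x/w](ρ[w/x](S)))) ⋈[a=d] ρ[d/h](γ[h; SUM(a)→c](S)))) → 2

|E| = 2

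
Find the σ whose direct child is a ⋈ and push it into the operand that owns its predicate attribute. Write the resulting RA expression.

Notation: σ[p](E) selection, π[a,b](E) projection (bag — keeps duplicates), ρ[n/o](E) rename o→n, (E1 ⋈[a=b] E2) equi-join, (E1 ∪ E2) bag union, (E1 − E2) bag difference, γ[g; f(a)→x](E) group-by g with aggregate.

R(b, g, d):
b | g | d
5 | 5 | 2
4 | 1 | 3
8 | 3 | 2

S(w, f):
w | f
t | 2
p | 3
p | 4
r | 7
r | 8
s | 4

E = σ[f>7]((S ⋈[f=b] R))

σ filters on f, owned by the left side.
E' = (σ[f>7](S) ⋈[f=b] R)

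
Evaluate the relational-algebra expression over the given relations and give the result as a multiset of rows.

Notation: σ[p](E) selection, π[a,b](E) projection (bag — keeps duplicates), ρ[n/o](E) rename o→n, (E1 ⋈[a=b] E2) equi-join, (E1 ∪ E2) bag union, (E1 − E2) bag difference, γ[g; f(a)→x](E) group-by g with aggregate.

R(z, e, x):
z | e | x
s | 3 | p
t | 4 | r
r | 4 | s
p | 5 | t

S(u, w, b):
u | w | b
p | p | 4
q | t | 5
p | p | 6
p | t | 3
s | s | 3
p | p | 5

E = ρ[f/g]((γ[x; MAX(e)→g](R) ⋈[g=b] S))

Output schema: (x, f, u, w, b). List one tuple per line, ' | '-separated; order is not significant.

Subexpression sizes:
  R → 4
  γ[x; MAX(e)→g](R) → 4
  S → 6
  (γ[x; MAX(e)→g](R) ⋈[g=b] S) → 6
  ρ[f/g]((γ[x; MAX(e)→g](R) ⋈[g=b] S)) → 6

== RESULT ==
x | f | u | w | b
p | 3 | p | t | 3
p | 3 | s | s | 3
r | 4 | p | p | 4
s | 4 | p | p | 4
t | 5 | p | p | 5
t | 5 | q | t | 5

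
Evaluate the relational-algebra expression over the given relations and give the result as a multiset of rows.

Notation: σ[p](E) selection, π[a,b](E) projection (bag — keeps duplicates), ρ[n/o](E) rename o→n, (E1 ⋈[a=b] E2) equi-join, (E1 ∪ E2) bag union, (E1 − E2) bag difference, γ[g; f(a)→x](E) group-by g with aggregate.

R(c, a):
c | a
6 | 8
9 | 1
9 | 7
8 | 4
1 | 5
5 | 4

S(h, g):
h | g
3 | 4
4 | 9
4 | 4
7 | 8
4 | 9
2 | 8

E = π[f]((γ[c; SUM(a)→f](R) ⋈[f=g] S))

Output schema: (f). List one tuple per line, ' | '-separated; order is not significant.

Row counts bottom-up:
  R → 6
  γ[c; SUM(a)→f](R) → 5
  S → 6
  (γ[c; SUM(a)→f](R) ⋈[f=g] S) → 8
  π[f]((γ[c; SUM(a)→f](R) ⋈[f=g] S)) → 8

== RESULT ==
f
4
4
4
4
8
8
8
8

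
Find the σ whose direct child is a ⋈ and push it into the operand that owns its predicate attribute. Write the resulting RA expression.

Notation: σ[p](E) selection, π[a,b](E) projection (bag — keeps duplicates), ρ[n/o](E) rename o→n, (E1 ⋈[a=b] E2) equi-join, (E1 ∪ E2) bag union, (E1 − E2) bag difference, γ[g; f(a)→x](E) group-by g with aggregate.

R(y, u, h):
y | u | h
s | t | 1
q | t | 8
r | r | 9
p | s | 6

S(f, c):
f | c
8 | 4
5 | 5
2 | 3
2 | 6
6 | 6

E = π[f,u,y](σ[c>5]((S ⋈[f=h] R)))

σ filters on c, owned by the left side.
E' = π[f,u,y]((σ[c>5](S) ⋈[f=h] R))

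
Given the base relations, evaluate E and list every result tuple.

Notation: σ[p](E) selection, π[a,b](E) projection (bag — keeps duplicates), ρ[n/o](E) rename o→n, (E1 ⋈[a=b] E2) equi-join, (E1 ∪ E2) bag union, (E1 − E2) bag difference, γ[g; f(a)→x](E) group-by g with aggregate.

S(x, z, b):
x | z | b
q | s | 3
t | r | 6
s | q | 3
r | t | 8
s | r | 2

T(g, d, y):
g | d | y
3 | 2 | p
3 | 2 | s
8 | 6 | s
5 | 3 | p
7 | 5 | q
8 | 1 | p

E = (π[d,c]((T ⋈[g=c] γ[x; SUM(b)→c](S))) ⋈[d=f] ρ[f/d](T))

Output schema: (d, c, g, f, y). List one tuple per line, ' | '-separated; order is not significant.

Row counts bottom-up:
  T → 6
  S → 5
  γ[x; SUM(b)→c](S) → 4
  (T ⋈[g=c] γ[x; SUM(b)→c](S)) → 5
  π[d,c]((T ⋈[g=c] γ[x; SUM(b)→c](S))) → 5
  T → 6
  ρ[f/d](T) → 6
  (π[d,c]((T ⋈[g=c] γ[x; SUM(b)→c](S))) ⋈[d=f] ρ[f/d](T)) → 7

== RESULT ==
d | c | g | f | y
1 | 8 | 8 | 1 | p
2 | 3 | 3 | 2 | p
2 | 3 | 3 | 2 | p
2 | 3 | 3 | 2 | s
2 | 3 | 3 | 2 | s
3 | 5 | 5 | 3 | p
6 | 8 | 8 | 6 | s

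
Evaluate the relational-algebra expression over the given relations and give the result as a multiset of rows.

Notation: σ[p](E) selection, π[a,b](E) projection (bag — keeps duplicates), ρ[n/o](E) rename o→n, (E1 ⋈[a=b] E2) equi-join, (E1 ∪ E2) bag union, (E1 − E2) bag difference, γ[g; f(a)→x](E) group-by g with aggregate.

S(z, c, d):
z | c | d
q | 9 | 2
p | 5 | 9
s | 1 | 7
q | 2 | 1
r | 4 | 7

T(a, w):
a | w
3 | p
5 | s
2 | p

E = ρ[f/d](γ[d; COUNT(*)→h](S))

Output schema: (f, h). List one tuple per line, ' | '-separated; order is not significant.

Per-node cardinality:
  S → 5
  γ[d; COUNT(*)→h](S) → 4
  ρ[f/d](γ[d; COUNT(*)→h](S)) → 4

== RESULT ==
f | h
1 | 1
2 | 1
7 | 2
9 | 1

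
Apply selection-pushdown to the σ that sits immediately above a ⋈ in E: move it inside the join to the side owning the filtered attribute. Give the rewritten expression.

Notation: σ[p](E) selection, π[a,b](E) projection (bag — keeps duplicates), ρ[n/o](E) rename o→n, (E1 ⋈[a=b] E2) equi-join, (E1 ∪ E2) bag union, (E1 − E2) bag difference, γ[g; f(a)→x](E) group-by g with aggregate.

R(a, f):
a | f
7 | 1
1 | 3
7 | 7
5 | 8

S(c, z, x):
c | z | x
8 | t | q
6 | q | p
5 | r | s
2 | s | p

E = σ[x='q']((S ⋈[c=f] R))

σ filters on x, owned by the left side.
E' = (σ[x='q'](S) ⋈[c=f] R)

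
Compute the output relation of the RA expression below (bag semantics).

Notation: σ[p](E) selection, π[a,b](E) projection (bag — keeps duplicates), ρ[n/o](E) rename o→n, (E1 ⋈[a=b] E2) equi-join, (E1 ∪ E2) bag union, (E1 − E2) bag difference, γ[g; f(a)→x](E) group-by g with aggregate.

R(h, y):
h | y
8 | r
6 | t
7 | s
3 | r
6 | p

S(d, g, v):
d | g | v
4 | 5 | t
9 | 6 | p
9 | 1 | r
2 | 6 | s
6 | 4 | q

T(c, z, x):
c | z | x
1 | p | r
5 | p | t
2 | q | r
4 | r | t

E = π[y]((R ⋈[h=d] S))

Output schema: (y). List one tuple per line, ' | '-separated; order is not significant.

Per-node cardinality:
  R → 5
  S → 5
  (R ⋈[h=d] S) → 2
  π[y]((R ⋈[h=d] S)) → 2

== RESULT ==
y
p
t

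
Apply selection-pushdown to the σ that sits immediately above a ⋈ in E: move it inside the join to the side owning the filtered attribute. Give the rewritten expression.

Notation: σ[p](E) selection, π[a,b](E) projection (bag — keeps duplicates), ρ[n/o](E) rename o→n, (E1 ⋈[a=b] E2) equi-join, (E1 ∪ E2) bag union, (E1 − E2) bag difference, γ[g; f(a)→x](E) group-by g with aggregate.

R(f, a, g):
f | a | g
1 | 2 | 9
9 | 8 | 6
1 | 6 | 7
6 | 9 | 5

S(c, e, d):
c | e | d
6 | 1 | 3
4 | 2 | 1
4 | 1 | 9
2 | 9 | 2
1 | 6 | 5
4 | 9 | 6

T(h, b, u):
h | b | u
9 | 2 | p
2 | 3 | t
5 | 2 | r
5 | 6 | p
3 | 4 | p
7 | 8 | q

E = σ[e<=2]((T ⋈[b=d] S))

σ filters on e, owned by the right side.
E' = (T ⋈[b=d] σ[e<=2](S))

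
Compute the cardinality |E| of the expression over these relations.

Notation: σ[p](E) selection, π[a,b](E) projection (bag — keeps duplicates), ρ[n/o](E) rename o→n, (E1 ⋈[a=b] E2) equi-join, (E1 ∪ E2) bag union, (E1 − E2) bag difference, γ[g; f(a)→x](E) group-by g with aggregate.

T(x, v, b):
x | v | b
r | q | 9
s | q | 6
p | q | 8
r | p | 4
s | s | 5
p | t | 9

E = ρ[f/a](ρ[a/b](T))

Subexpression sizes:
  T → 6
  ρ[a/b](T) → 6
  ρ[f/a](ρ[a/b](T)) → 6

|E| = 6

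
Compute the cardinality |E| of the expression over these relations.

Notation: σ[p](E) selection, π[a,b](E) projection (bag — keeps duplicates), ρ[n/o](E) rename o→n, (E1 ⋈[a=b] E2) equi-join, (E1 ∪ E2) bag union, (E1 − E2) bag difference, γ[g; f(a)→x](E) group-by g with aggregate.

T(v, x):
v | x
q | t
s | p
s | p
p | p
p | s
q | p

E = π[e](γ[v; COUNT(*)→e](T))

Row counts bottom-up:
  T → 6
  γ[v; COUNT(*)→e](T) → 3
  π[e](γ[v; COUNT(*)→e](T)) → 3

|E| = 3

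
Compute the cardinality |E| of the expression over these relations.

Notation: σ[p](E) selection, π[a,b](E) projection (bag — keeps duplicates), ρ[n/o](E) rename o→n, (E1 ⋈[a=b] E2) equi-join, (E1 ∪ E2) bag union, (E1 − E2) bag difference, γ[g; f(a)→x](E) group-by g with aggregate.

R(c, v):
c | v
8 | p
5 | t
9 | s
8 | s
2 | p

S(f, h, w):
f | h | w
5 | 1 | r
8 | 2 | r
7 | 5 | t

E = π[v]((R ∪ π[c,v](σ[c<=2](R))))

Subexpression sizes:
  R → 5
  R → 5
  σ[c<=2](R) → 1
  π[c,v](σ[c<=2](R)) → 1
  (R ∪ π[c,v](σ[c<=2](R))) → 6
  π[v]((R ∪ π[c,v](σ[c<=2](R)))) → 6

|E| = 6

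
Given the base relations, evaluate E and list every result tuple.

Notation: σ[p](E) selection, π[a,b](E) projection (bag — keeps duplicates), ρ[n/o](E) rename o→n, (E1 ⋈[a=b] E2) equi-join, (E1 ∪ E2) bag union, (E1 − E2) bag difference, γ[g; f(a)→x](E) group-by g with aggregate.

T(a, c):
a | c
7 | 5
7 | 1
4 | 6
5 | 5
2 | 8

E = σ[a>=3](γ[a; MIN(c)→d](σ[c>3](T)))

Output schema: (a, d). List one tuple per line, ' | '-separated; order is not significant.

Per-node cardinality:
  T → 5
  σ[c>3](T) → 4
  γ[a; MIN(c)→d](σ[c>3](T)) → 4
  σ[a>=3](γ[a; MIN(c)→d](σ[c>3](T))) → 3

== RESULT ==
a | d
4 | 6
5 | 5
7 | 5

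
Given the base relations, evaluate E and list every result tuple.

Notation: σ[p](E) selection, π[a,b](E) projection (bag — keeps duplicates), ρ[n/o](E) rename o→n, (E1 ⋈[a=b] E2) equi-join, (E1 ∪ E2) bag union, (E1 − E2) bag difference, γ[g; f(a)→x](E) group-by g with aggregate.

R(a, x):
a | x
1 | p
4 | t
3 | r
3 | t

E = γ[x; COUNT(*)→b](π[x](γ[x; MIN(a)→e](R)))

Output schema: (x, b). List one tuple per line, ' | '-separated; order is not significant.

Row counts bottom-up:
  R → 4
  γ[x; MIN(a)→e](R) → 3
  π[x](γ[x; MIN(a)→e](R)) → 3
  γ[x; COUNT(*)→b](π[x](γ[x; MIN(a)→e](R))) → 3

== RESULT ==
x | b
p | 1
r | 1
t | 1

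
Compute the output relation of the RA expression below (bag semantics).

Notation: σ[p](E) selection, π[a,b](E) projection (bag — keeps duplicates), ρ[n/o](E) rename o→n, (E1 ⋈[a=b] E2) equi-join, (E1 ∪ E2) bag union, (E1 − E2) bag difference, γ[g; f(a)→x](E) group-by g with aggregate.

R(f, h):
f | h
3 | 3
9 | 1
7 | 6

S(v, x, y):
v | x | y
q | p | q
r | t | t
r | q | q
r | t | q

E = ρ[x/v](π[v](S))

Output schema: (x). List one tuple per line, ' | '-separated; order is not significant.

Per-node cardinality:
  S → 4
  π[v](S) → 4
  ρ[x/v](π[v](S)) → 4

== RESULT ==
x
q
r
r
r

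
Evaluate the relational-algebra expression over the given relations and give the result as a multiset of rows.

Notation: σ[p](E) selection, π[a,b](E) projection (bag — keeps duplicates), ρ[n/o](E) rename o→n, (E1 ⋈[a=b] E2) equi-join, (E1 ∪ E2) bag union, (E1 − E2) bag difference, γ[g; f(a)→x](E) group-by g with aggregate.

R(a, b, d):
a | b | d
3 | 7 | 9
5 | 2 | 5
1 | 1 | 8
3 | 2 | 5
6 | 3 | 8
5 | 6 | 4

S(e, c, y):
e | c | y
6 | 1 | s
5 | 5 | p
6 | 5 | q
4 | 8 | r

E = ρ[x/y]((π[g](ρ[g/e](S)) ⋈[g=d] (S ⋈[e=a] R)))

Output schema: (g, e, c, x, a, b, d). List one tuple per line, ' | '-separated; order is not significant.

Row counts bottom-up:
  S → 4
  ρ[g/e](S) → 4
  π[g](ρ[g/e](S)) → 4
  S → 4
  R → 6
  (S ⋈[e=a] R) → 4
  (π[g](ρ[g/e](S)) ⋈[g=d] (S ⋈[e=a] R)) → 2
  ρ[x/y]((π[g](ρ[g/e](S)) ⋈[g=d] (S ⋈[e=a] R))) → 2

== RESULT ==
g | e | c | x | a | b | d
4 | 5 | 5 | p | 5 | 6 | 4
5 | 5 | 5 | p | 5 | 2 | 5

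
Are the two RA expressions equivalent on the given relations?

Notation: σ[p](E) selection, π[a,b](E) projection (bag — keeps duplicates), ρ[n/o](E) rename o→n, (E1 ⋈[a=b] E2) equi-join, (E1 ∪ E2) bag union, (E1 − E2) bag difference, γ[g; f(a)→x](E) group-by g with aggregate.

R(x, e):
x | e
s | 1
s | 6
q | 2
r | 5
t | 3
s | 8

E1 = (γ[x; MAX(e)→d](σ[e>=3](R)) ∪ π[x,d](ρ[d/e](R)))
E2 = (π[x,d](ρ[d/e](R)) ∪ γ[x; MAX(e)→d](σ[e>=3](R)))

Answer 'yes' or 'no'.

E1 stepwise |·|:
  R → 6
  σ[e>=3](R) → 4
  γ[x; MAX(e)→d](σ[e>=3](R)) → 3
  R → 6
  ρ[d/e](R) → 6
  π[x,d](ρ[d/e](R)) → 6
  (γ[x; MAX(e)→d](σ[e>=3](R)) ∪ π[x,d](ρ[d/e](R))) → 9
E2 stepwise |·|:
  R → 6
  ρ[d/e](R) → 6
  π[x,d](ρ[d/e](R)) → 6
  R → 6
  σ[e>=3](R) → 4
  γ[x; MAX(e)→d](σ[e>=3](R)) → 3
  (π[x,d](ρ[d/e](R)) ∪ γ[x; MAX(e)→d](σ[e>=3](R))) → 9

E1 and E2 produce the same multiset:
x | d
q | 2
r | 5
r | 5
s | 1
s | 6
s | 8
s | 8
t | 3
t | 3

yes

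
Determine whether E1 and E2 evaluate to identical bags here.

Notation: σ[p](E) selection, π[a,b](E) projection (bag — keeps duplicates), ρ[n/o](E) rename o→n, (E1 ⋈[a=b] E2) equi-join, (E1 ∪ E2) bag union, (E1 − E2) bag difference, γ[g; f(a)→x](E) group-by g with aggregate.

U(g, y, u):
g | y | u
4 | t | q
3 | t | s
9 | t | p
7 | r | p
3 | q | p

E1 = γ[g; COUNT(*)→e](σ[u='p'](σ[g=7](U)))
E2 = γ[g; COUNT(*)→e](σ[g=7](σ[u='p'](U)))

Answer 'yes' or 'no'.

E1 stepwise |·|:
  U → 5
  σ[g=7](U) → 1
  σ[u='p'](σ[g=7](U)) → 1
  γ[g; COUNT(*)→e](σ[u='p'](σ[g=7](U))) → 1
E2 stepwise |·|:
  U → 5
  σ[u='p'](U) → 3
  σ[g=7](σ[u='p'](U)) → 1
  γ[g; COUNT(*)→e](σ[g=7](σ[u='p'](U))) → 1

E1 and E2 produce the same multiset:
g | e
7 | 1

yes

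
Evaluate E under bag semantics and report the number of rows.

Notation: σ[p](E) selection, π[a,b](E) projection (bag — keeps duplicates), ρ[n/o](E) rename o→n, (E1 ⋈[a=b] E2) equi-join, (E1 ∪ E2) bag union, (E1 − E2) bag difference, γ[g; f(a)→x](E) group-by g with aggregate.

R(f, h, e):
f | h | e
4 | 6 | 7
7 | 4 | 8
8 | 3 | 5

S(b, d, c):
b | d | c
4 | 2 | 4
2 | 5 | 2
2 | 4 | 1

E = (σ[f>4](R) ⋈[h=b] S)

Per-node cardinality:
  R → 3
  σ[f>4](R) → 2
  S → 3
  (σ[f>4](R) ⋈[h=b] S) → 1

|E| = 1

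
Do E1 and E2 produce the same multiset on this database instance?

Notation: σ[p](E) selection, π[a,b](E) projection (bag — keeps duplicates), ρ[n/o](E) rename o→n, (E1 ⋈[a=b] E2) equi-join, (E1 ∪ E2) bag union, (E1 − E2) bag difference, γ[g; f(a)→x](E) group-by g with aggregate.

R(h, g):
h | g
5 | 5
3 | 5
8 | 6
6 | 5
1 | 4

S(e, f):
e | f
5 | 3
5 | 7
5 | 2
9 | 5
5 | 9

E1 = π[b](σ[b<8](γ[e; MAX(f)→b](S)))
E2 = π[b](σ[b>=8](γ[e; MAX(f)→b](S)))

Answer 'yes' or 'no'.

E1 stepwise |·|:
  S → 5
  γ[e; MAX(f)→b](S) → 2
  σ[b<8](γ[e; MAX(f)→b](S)) → 1
  π[b](σ[b<8](γ[e; MAX(f)→b](S))) → 1
E2 stepwise |·|:
  S → 5
  γ[e; MAX(f)→b](S) → 2
  σ[b>=8](γ[e; MAX(f)→b](S)) → 1
  π[b](σ[b>=8](γ[e; MAX(f)→b](S))) → 1

E1 result:
b
5
E2 result:
b
9
Witness: (9,) appears 0× in E1 but 1× in E2.

no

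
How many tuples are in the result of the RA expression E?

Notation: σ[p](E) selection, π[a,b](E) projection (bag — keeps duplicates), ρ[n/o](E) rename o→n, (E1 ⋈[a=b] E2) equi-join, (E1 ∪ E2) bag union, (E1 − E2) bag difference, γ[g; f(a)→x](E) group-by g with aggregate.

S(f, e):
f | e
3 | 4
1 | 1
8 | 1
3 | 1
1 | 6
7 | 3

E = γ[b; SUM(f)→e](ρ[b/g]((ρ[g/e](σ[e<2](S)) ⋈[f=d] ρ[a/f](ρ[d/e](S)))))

Subexpression sizes:
  S → 6
  σ[e<2](S) → 3
  ρ[g/e](σ[e<2](S)) → 3
  S → 6
  ρ[d/e](S) → 6
  ρ[a/f](ρ[d/e](S)) → 6
  (ρ[g/e](σ[e<2](S)) ⋈[f=d] ρ[a/f](ρ[d/e](S))) → 4
  ρ[b/g]((ρ[g/e](σ[e<2](S)) ⋈[f=d] ρ[a/f](ρ[d/e](S)))) → 4
  γ[b; SUM(f)→e](ρ[b/g]((ρ[g/e](σ[e<2](S)) ⋈[f=d] ρ[a/f](ρ[d/e](S))))) → 1

|E| = 1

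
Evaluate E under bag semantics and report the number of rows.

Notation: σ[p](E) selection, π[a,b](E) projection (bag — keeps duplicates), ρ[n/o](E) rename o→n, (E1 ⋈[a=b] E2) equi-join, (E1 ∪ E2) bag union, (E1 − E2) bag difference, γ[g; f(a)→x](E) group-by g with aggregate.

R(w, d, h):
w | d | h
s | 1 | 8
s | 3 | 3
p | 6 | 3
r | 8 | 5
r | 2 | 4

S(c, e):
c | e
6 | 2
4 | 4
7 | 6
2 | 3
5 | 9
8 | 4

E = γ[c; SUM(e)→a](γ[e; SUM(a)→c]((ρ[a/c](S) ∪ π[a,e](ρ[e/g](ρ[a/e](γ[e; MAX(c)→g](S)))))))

Per-node cardinality:
  S → 6
  ρ[a/c](S) → 6
  S → 6
  γ[e; MAX(c)→g](S) → 5
  ρ[a/e](γ[e; MAX(c)→g](S)) → 5
  ρ[e/g](ρ[a/e](γ[e; MAX(c)→g](S))) → 5
  π[a,e](ρ[e/g](ρ[a/e](γ[e; MAX(c)→g](S)))) → 5
  (ρ[a/c](S) ∪ π[a,e](ρ[e/g](ρ[a/e](γ[e; MAX(c)→g](S))))) → 11
  γ[e; SUM(a)→c]((ρ[a/c](S) ∪ π[a,e](ρ[e/g](ρ[a/e](γ[e; MAX(c)→g](S)))))) → 8
  γ[c; SUM(e)→a](γ[e; SUM(a)→c]((ρ[a/c](S) ∪ π[a,e](ρ[e/g](ρ[a/e](γ[e; MAX(c)→g](S))))))) → 6

|E| = 6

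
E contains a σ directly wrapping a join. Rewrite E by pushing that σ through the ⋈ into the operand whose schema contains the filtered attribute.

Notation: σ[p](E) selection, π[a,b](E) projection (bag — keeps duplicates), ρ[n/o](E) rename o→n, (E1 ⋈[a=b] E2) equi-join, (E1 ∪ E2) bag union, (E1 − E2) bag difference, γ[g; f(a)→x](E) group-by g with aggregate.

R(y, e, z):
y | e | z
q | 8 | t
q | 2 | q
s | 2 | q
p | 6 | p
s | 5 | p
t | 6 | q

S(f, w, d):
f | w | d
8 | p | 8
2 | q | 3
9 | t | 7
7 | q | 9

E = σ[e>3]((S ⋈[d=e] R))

σ filters on e, owned by the right side.
E' = (S ⋈[d=e] σ[e>3](R))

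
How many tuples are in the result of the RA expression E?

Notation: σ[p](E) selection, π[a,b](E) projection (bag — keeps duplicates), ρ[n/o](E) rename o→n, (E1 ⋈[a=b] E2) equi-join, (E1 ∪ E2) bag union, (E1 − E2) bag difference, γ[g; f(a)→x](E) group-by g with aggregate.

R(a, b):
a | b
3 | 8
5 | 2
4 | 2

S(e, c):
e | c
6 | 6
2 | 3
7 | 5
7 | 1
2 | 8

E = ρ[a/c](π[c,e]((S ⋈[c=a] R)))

Subexpression sizes:
  S → 5
  R → 3
  (S ⋈[c=a] R) → 2
  π[c,e]((S ⋈[c=a] R)) → 2
  ρ[a/c](π[c,e]((S ⋈[c=a] R))) → 2

|E| = 2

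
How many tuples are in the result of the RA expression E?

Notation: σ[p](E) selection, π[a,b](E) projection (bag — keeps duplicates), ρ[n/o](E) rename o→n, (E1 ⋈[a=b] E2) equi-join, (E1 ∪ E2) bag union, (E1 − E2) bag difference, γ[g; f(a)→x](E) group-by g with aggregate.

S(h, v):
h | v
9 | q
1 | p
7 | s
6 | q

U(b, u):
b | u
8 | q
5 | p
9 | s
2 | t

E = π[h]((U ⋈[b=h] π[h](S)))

Stepwise |·|:
  U → 4
  S → 4
  π[h](S) → 4
  (U ⋈[b=h] π[h](S)) → 1
  π[h]((U ⋈[b=h] π[h](S))) → 1

|E| = 1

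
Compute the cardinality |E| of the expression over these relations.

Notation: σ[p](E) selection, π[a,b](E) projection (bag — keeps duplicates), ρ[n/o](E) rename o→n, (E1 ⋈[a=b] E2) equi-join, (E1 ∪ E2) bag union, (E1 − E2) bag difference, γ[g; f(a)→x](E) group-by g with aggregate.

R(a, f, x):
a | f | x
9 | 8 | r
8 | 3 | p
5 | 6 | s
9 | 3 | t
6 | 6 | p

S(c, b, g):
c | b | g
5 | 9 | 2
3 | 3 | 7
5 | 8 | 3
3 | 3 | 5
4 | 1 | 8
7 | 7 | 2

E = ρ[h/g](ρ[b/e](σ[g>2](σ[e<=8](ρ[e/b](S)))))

Stepwise |·|:
  S → 6
  ρ[e/b](S) → 6
  σ[e<=8](ρ[e/b](S)) → 5
  σ[g>2](σ[e<=8](ρ[e/b](S))) → 4
  ρ[b/e](σ[g>2](σ[e<=8](ρ[e/b](S)))) → 4
  ρ[h/g](ρ[b/e](σ[g>2](σ[e<=8](ρ[e/b](S))))) → 4

|E| = 4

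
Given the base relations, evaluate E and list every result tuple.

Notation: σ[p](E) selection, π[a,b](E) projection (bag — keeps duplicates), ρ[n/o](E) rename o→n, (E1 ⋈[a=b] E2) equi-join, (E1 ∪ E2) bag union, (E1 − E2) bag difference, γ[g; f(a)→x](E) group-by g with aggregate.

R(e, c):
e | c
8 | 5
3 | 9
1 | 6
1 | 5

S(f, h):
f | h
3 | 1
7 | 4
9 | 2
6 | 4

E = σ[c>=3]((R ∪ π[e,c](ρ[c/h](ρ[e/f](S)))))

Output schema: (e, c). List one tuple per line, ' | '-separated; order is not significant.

Row counts bottom-up:
  R → 4
  S → 4
  ρ[e/f](S) → 4
  ρ[c/h](ρ[e/f](S)) → 4
  π[e,c](ρ[c/h](ρ[e/f](S))) → 4
  (R ∪ π[e,c](ρ[c/h](ρ[e/f](S)))) → 8
  σ[c>=3]((R ∪ π[e,c](ρ[c/h](ρ[e/f](S))))) → 6

== RESULT ==
e | c
1 | 5
1 | 6
3 | 9
6 | 4
7 | 4
8 | 5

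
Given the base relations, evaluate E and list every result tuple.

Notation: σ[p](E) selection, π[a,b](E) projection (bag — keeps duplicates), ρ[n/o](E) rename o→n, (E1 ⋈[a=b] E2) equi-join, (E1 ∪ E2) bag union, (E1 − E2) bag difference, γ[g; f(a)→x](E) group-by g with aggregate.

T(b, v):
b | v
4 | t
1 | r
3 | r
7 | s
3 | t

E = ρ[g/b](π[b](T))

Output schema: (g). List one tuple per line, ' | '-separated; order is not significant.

Stepwise |·|:
  T → 5
  π[b](T) → 5
  ρ[g/b](π[b](T)) → 5

== RESULT ==
g
1
3
3
4
7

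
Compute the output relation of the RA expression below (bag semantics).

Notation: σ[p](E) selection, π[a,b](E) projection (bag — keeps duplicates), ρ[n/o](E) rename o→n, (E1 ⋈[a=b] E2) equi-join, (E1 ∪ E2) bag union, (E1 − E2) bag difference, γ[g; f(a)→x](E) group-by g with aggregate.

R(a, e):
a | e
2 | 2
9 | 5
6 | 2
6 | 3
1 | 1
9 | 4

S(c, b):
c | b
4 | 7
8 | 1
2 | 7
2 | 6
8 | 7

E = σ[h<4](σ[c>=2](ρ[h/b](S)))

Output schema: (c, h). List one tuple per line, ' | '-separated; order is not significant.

Subexpression sizes:
  S → 5
  ρ[h/b](S) → 5
  σ[c>=2](ρ[h/b](S)) → 5
  σ[h<4](σ[c>=2](ρ[h/b](S))) → 1

== RESULT ==
c | h
8 | 1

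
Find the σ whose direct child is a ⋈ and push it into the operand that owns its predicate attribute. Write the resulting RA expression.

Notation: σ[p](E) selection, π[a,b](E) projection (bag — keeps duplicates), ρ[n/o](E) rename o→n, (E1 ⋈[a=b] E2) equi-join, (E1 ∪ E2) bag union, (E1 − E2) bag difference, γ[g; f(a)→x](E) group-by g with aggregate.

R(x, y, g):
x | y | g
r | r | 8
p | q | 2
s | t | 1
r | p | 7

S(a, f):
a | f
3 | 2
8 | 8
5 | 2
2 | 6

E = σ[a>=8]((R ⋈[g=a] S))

σ filters on a, owned by the right side.
E' = (R ⋈[g=a] σ[a>=8](S))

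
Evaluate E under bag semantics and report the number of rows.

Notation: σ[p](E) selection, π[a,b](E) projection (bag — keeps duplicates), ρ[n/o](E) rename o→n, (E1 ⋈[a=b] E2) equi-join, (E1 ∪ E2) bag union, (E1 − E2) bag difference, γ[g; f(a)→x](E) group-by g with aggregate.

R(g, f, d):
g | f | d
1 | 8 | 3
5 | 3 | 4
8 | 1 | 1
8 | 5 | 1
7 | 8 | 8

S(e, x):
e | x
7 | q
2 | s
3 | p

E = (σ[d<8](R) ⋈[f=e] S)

Per-node cardinality:
  R → 5
  σ[d<8](R) → 4
  S → 3
  (σ[d<8](R) ⋈[f=e] S) → 1

|E| = 1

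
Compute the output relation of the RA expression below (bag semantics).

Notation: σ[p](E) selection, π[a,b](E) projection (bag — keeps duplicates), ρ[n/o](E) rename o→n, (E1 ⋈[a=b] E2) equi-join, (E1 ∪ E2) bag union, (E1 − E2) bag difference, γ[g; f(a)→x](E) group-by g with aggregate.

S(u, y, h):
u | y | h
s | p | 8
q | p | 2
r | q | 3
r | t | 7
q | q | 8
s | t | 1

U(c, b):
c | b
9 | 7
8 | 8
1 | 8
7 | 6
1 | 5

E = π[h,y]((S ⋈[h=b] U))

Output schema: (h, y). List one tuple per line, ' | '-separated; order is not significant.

Per-node cardinality:
  S → 6
  U → 5
  (S ⋈[h=b] U) → 5
  π[h,y]((S ⋈[h=b] U)) → 5

== RESULT ==
h | y
7 | t
8 | p
8 | p
8 | q
8 | q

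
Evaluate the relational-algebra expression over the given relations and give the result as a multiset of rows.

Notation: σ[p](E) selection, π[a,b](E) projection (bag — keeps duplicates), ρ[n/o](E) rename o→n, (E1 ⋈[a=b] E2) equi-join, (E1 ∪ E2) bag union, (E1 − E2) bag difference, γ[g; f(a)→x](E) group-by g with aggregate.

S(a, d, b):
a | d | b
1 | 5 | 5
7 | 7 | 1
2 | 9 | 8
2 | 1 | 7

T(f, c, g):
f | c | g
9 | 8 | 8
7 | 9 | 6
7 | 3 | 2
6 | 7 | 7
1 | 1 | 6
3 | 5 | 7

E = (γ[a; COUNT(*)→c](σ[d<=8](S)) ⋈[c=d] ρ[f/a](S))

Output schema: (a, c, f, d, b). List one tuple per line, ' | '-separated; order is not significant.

Row counts bottom-up:
  S → 4
  σ[d<=8](S) → 3
  γ[a; COUNT(*)→c](σ[d<=8](S)) → 3
  S → 4
  ρ[f/a](S) → 4
  (γ[a; COUNT(*)→c](σ[d<=8](S)) ⋈[c=d] ρ[f/a](S)) → 3

== RESULT ==
a | c | f | d | b
1 | 1 | 2 | 1 | 7
2 | 1 | 2 | 1 | 7
7 | 1 | 2 | 1 | 7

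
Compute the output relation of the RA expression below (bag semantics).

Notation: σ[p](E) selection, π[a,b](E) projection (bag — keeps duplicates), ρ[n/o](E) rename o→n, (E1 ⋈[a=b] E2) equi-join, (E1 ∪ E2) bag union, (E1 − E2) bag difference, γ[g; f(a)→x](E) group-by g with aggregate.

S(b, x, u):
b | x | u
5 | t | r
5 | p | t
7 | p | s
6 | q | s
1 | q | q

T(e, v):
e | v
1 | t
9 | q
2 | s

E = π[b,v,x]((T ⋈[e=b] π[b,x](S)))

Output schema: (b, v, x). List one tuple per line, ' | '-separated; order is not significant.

Stepwise |·|:
  T → 3
  S → 5
  π[b,x](S) → 5
  (T ⋈[e=b] π[b,x](S)) → 1
  π[b,v,x]((T ⋈[e=b] π[b,x](S))) → 1

== RESULT ==
b | v | x
1 | t | q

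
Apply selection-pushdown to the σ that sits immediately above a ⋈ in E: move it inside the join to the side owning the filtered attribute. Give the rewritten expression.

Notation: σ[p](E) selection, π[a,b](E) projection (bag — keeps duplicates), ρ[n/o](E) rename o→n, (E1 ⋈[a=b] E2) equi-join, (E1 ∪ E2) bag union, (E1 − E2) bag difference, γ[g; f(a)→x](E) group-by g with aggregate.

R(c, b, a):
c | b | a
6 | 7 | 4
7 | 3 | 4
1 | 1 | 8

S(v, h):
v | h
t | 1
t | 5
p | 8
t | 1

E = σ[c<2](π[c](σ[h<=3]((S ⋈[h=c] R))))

σ filters on h, owned by the left side.
E' = σ[c<2](π[c]((σ[h<=3](S) ⋈[h=c] R)))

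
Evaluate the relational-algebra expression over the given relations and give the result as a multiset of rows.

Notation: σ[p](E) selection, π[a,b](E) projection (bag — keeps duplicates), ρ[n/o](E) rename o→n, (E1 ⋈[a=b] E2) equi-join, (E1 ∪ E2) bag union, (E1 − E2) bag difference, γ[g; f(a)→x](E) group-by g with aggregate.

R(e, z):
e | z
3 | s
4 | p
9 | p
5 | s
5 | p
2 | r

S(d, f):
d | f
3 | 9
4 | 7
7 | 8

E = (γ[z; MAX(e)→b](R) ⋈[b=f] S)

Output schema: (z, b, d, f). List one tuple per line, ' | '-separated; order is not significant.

Per-node cardinality:
  R → 6
  γ[z; MAX(e)→b](R) → 3
  S → 3
  (γ[z; MAX(e)→b](R) ⋈[b=f] S) → 1

== RESULT ==
z | b | d | f
p | 9 | 3 | 9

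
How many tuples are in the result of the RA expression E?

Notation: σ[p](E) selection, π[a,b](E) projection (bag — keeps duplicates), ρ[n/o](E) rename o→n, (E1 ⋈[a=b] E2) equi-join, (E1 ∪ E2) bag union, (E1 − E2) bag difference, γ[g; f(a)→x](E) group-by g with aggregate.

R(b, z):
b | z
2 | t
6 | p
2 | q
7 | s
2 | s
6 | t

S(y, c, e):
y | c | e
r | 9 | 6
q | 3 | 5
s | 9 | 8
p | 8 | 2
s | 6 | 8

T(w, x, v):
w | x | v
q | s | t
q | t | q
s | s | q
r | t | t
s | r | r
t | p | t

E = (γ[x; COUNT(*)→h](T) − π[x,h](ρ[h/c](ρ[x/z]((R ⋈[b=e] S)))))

Row counts bottom-up:
  T → 6
  γ[x; COUNT(*)→h](T) → 4
  R → 6
  S → 5
  (R ⋈[b=e] S) → 5
  ρ[x/z]((R ⋈[b=e] S)) → 5
  ρ[h/c](ρ[x/z]((R ⋈[b=e] S))) → 5
  π[x,h](ρ[h/c](ρ[x/z]((R ⋈[b=e] S)))) → 5
  (γ[x; COUNT(*)→h](T) − π[x,h](ρ[h/c](ρ[x/z]((R ⋈[b=e] S))))) → 4

|E| = 4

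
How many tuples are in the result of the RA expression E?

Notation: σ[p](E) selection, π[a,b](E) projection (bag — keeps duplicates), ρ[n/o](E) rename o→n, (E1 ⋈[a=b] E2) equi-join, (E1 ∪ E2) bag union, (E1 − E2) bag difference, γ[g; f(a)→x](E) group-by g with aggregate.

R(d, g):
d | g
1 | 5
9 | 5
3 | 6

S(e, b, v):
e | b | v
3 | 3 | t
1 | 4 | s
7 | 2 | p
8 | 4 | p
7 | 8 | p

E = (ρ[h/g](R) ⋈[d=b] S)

Per-node cardinality:
  R → 3
  ρ[h/g](R) → 3
  S → 5
  (ρ[h/g](R) ⋈[d=b] S) → 1

|E| = 1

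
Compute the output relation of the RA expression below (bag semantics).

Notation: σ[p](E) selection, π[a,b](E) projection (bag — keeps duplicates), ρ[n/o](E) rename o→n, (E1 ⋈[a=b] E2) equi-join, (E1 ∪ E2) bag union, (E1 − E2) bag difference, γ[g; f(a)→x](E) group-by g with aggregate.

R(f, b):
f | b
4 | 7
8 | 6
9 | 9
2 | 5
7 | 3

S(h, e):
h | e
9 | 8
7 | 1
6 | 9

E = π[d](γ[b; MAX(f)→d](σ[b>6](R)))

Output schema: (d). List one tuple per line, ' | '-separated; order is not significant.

Per-node cardinality:
  R → 5
  σ[b>6](R) → 2
  γ[b; MAX(f)→d](σ[b>6](R)) → 2
  π[d](γ[b; MAX(f)→d](σ[b>6](R))) → 2

== RESULT ==
d
4
9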